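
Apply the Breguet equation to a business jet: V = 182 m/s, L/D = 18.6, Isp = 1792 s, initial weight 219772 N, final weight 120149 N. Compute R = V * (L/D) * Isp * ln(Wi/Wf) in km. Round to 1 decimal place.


Step 1: Coefficient = V * (L/D) * Isp = 182 * 18.6 * 1792 = 6066278.4 m
Step 2: Wi/Wf = 219772 / 120149 = 1.829162
Step 3: ln(1.829162) = 0.603858
Step 4: R = 6066278.4 * 0.603858 = 3663170.8 m = 3663.2 km

3663.2


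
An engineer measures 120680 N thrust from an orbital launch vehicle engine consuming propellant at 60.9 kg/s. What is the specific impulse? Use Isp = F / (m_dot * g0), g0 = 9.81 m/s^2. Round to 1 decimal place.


Step 1: m_dot * g0 = 60.9 * 9.81 = 597.43
Step 2: Isp = 120680 / 597.43 = 202.0 s

202.0


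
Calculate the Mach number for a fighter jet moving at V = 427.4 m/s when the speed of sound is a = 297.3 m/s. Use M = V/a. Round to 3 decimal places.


Step 1: M = V / a = 427.4 / 297.3
Step 2: M = 1.438

1.438


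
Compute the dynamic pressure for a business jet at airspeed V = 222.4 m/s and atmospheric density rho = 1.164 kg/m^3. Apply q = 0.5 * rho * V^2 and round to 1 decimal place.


Step 1: V^2 = 222.4^2 = 49461.76
Step 2: q = 0.5 * 1.164 * 49461.76
Step 3: q = 28786.7 Pa

28786.7


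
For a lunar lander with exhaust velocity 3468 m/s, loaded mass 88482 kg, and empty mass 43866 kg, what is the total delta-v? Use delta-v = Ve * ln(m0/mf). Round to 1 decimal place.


Step 1: Mass ratio m0/mf = 88482 / 43866 = 2.017098
Step 2: ln(2.017098) = 0.70166
Step 3: delta-v = 3468 * 0.70166 = 2433.4 m/s

2433.4


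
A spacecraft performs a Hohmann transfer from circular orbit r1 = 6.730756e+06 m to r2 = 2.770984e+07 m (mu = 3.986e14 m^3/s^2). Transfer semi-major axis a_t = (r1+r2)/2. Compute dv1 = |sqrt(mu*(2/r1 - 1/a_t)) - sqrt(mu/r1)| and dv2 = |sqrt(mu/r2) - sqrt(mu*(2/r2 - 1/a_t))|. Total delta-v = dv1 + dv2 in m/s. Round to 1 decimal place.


Step 1: Transfer semi-major axis a_t = (6.730756e+06 + 2.770984e+07) / 2 = 1.722030e+07 m
Step 2: v1 (circular at r1) = sqrt(mu/r1) = 7695.5 m/s
Step 3: v_t1 = sqrt(mu*(2/r1 - 1/a_t)) = 9761.88 m/s
Step 4: dv1 = |9761.88 - 7695.5| = 2066.38 m/s
Step 5: v2 (circular at r2) = 3792.73 m/s, v_t2 = 2371.17 m/s
Step 6: dv2 = |3792.73 - 2371.17| = 1421.55 m/s
Step 7: Total delta-v = 2066.38 + 1421.55 = 3487.9 m/s

3487.9


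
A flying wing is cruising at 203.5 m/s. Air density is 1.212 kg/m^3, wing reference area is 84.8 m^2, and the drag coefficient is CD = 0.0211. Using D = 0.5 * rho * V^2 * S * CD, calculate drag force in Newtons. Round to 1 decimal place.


Step 1: Dynamic pressure q = 0.5 * 1.212 * 203.5^2 = 25095.8235 Pa
Step 2: Drag D = q * S * CD = 25095.8235 * 84.8 * 0.0211
Step 3: D = 44903.5 N

44903.5


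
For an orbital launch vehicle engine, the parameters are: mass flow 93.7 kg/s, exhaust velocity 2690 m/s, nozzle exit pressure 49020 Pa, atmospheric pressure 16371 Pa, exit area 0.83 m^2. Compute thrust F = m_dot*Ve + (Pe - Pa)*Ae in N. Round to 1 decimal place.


Step 1: Momentum thrust = m_dot * Ve = 93.7 * 2690 = 252053.0 N
Step 2: Pressure thrust = (Pe - Pa) * Ae = (49020 - 16371) * 0.83 = 27098.67 N
Step 3: Total thrust F = 252053.0 + 27098.67 = 279151.7 N

279151.7


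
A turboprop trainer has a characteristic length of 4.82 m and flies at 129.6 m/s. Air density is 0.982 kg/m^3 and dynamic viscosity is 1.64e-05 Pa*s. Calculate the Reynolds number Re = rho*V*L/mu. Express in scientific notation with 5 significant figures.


Step 1: Numerator = rho * V * L = 0.982 * 129.6 * 4.82 = 613.427904
Step 2: Re = 613.427904 / 1.64e-05
Step 3: Re = 3.7404e+07

3.7404e+07


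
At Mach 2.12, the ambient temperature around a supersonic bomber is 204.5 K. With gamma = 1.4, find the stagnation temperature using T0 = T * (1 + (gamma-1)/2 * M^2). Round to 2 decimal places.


Step 1: (gamma-1)/2 = 0.2
Step 2: M^2 = 4.4944
Step 3: 1 + 0.2 * 4.4944 = 1.89888
Step 4: T0 = 204.5 * 1.89888 = 388.32 K

388.32


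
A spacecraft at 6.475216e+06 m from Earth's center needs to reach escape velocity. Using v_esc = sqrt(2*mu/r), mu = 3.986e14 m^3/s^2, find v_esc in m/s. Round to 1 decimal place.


Step 1: 2*mu/r = 2 * 3.986e14 / 6.475216e+06 = 123115584.0979
Step 2: v_esc = sqrt(123115584.0979) = 11095.7 m/s

11095.7


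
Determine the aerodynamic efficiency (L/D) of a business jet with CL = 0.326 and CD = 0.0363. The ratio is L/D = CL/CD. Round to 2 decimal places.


Step 1: L/D = CL / CD = 0.326 / 0.0363
Step 2: L/D = 8.98

8.98


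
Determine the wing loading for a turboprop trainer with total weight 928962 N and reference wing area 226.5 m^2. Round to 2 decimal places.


Step 1: Wing loading = W / S = 928962 / 226.5
Step 2: Wing loading = 4101.38 N/m^2

4101.38


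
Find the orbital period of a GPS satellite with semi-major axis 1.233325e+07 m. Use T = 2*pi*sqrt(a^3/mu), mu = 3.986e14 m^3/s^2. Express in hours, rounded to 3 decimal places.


Step 1: a^3 / mu = 1.875999e+21 / 3.986e14 = 4.706470e+06
Step 2: sqrt(4.706470e+06) = 2169.4401 s
Step 3: T = 2*pi * 2169.4401 = 13630.99 s
Step 4: T in hours = 13630.99 / 3600 = 3.786 hours

3.786


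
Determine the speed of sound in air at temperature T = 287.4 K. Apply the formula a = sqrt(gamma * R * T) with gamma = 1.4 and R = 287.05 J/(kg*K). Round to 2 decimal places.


Step 1: gamma * R * T = 1.4 * 287.05 * 287.4 = 115497.438
Step 2: a = sqrt(115497.438) = 339.85 m/s

339.85


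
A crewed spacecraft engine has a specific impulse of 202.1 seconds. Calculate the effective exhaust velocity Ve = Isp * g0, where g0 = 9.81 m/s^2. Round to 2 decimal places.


Step 1: Ve = Isp * g0 = 202.1 * 9.81
Step 2: Ve = 1982.60 m/s

1982.60


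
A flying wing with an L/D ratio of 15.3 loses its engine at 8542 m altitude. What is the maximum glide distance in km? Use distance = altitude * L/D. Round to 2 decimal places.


Step 1: Glide distance = altitude * L/D = 8542 * 15.3 = 130692.6 m
Step 2: Convert to km: 130692.6 / 1000 = 130.69 km

130.69


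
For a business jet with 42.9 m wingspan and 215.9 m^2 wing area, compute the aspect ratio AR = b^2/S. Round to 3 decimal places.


Step 1: b^2 = 42.9^2 = 1840.41
Step 2: AR = 1840.41 / 215.9 = 8.524

8.524


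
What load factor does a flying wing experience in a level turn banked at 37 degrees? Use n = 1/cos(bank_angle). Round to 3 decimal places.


Step 1: Convert 37 degrees to radians = 0.645772
Step 2: cos(37 deg) = 0.798636
Step 3: n = 1 / 0.798636 = 1.252

1.252


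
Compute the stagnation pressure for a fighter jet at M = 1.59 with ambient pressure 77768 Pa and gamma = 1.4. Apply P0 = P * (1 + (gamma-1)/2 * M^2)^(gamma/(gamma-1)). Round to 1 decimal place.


Step 1: (gamma-1)/2 * M^2 = 0.2 * 2.5281 = 0.50562
Step 2: 1 + 0.50562 = 1.50562
Step 3: Exponent gamma/(gamma-1) = 3.5
Step 4: P0 = 77768 * 1.50562^3.5 = 325690.2 Pa

325690.2


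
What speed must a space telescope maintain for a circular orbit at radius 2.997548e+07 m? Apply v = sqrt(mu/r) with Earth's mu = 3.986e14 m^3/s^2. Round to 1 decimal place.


Step 1: mu / r = 3.986e14 / 2.997548e+07 = 13297535.1854
Step 2: v = sqrt(13297535.1854) = 3646.6 m/s

3646.6


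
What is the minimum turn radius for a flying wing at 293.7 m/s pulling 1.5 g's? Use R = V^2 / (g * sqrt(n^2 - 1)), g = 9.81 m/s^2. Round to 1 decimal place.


Step 1: V^2 = 293.7^2 = 86259.69
Step 2: n^2 - 1 = 1.5^2 - 1 = 1.25
Step 3: sqrt(1.25) = 1.118034
Step 4: R = 86259.69 / (9.81 * 1.118034) = 7864.7 m

7864.7


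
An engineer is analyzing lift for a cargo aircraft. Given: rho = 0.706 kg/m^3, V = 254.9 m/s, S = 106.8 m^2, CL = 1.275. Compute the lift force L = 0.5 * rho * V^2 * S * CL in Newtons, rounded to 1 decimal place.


Step 1: Calculate dynamic pressure q = 0.5 * 0.706 * 254.9^2 = 0.5 * 0.706 * 64974.01 = 22935.8255 Pa
Step 2: Multiply by wing area and lift coefficient: L = 22935.8255 * 106.8 * 1.275
Step 3: L = 2449546.1666 * 1.275 = 3123171.4 N

3123171.4


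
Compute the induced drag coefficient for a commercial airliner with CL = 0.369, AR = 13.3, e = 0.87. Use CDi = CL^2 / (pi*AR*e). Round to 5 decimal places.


Step 1: CL^2 = 0.369^2 = 0.136161
Step 2: pi * AR * e = 3.14159 * 13.3 * 0.87 = 36.351369
Step 3: CDi = 0.136161 / 36.351369 = 0.00375

0.00375


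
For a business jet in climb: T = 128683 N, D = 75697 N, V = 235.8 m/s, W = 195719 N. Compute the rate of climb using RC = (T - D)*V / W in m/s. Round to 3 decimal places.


Step 1: Excess thrust = T - D = 128683 - 75697 = 52986 N
Step 2: Excess power = 52986 * 235.8 = 12494098.8 W
Step 3: RC = 12494098.8 / 195719 = 63.837 m/s

63.837


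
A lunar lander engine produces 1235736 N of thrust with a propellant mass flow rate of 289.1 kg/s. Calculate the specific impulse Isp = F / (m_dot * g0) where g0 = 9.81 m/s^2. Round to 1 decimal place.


Step 1: m_dot * g0 = 289.1 * 9.81 = 2836.07
Step 2: Isp = 1235736 / 2836.07 = 435.7 s

435.7


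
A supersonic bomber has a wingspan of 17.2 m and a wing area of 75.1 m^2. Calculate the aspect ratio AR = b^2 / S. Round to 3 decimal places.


Step 1: b^2 = 17.2^2 = 295.84
Step 2: AR = 295.84 / 75.1 = 3.939

3.939


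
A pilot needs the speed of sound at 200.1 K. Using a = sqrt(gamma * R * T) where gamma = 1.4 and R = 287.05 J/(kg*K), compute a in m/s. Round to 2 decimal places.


Step 1: gamma * R * T = 1.4 * 287.05 * 200.1 = 80414.187
Step 2: a = sqrt(80414.187) = 283.57 m/s

283.57


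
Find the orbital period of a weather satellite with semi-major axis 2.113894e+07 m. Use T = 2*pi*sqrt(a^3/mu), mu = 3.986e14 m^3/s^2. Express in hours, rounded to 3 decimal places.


Step 1: a^3 / mu = 9.446036e+21 / 3.986e14 = 2.369803e+07
Step 2: sqrt(2.369803e+07) = 4868.0627 s
Step 3: T = 2*pi * 4868.0627 = 30586.94 s
Step 4: T in hours = 30586.94 / 3600 = 8.496 hours

8.496


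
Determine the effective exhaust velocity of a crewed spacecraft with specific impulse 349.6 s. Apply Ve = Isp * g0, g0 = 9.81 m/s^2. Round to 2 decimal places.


Step 1: Ve = Isp * g0 = 349.6 * 9.81
Step 2: Ve = 3429.58 m/s

3429.58


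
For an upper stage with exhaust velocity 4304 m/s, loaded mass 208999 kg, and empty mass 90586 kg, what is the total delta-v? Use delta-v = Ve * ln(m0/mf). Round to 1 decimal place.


Step 1: Mass ratio m0/mf = 208999 / 90586 = 2.307189
Step 2: ln(2.307189) = 0.83603
Step 3: delta-v = 4304 * 0.83603 = 3598.3 m/s

3598.3


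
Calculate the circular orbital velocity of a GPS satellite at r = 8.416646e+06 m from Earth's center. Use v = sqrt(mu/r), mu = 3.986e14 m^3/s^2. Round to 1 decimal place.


Step 1: mu / r = 3.986e14 / 8.416646e+06 = 47358532.1279
Step 2: v = sqrt(47358532.1279) = 6881.8 m/s

6881.8


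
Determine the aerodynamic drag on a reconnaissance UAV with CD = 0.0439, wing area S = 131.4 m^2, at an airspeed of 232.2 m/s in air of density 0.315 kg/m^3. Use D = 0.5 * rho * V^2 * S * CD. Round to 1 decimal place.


Step 1: Dynamic pressure q = 0.5 * 0.315 * 232.2^2 = 8491.9023 Pa
Step 2: Drag D = q * S * CD = 8491.9023 * 131.4 * 0.0439
Step 3: D = 48985.2 N

48985.2


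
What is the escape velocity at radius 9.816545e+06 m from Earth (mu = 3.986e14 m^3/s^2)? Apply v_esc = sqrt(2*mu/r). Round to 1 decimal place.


Step 1: 2*mu/r = 2 * 3.986e14 / 9.816545e+06 = 81209835.0285
Step 2: v_esc = sqrt(81209835.0285) = 9011.6 m/s

9011.6


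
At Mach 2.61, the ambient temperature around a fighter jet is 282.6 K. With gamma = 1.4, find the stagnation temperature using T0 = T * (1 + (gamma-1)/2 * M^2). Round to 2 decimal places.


Step 1: (gamma-1)/2 = 0.2
Step 2: M^2 = 6.8121
Step 3: 1 + 0.2 * 6.8121 = 2.36242
Step 4: T0 = 282.6 * 2.36242 = 667.62 K

667.62


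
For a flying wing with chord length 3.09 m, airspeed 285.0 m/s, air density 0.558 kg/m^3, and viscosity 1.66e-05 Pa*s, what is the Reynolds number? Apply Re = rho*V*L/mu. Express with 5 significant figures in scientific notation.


Step 1: Numerator = rho * V * L = 0.558 * 285.0 * 3.09 = 491.4027
Step 2: Re = 491.4027 / 1.66e-05
Step 3: Re = 2.9603e+07

2.9603e+07


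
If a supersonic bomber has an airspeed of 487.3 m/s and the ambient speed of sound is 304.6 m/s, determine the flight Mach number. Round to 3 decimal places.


Step 1: M = V / a = 487.3 / 304.6
Step 2: M = 1.600

1.600


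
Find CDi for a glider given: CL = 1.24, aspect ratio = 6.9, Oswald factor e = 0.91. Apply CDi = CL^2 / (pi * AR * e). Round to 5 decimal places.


Step 1: CL^2 = 1.24^2 = 1.5376
Step 2: pi * AR * e = 3.14159 * 6.9 * 0.91 = 19.72606
Step 3: CDi = 1.5376 / 19.72606 = 0.07795

0.07795


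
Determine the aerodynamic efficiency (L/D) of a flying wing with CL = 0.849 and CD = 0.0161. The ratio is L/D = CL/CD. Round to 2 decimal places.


Step 1: L/D = CL / CD = 0.849 / 0.0161
Step 2: L/D = 52.73

52.73


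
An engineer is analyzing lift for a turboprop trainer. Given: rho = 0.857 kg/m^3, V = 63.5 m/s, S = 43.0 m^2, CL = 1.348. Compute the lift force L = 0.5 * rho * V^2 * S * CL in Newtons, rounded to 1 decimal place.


Step 1: Calculate dynamic pressure q = 0.5 * 0.857 * 63.5^2 = 0.5 * 0.857 * 4032.25 = 1727.8191 Pa
Step 2: Multiply by wing area and lift coefficient: L = 1727.8191 * 43.0 * 1.348
Step 3: L = 74296.2224 * 1.348 = 100151.3 N

100151.3


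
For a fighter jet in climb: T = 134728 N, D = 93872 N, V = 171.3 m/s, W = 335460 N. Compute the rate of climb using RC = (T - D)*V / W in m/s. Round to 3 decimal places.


Step 1: Excess thrust = T - D = 134728 - 93872 = 40856 N
Step 2: Excess power = 40856 * 171.3 = 6998632.8 W
Step 3: RC = 6998632.8 / 335460 = 20.863 m/s

20.863


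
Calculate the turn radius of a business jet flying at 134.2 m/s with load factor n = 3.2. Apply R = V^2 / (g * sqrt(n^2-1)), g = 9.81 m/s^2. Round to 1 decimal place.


Step 1: V^2 = 134.2^2 = 18009.64
Step 2: n^2 - 1 = 3.2^2 - 1 = 9.24
Step 3: sqrt(9.24) = 3.039737
Step 4: R = 18009.64 / (9.81 * 3.039737) = 603.9 m

603.9


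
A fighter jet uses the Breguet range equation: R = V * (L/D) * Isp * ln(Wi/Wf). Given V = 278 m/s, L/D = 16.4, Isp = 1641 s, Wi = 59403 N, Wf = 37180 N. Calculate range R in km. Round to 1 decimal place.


Step 1: Coefficient = V * (L/D) * Isp = 278 * 16.4 * 1641 = 7481647.2 m
Step 2: Wi/Wf = 59403 / 37180 = 1.597714
Step 3: ln(1.597714) = 0.468574
Step 4: R = 7481647.2 * 0.468574 = 3505703.5 m = 3505.7 km

3505.7


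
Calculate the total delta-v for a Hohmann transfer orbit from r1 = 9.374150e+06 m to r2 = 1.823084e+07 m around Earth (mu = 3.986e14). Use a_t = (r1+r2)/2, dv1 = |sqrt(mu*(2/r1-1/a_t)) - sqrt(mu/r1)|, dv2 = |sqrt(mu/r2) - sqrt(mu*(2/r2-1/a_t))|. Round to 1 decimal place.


Step 1: Transfer semi-major axis a_t = (9.374150e+06 + 1.823084e+07) / 2 = 1.380250e+07 m
Step 2: v1 (circular at r1) = sqrt(mu/r1) = 6520.83 m/s
Step 3: v_t1 = sqrt(mu*(2/r1 - 1/a_t)) = 7494.23 m/s
Step 4: dv1 = |7494.23 - 6520.83| = 973.41 m/s
Step 5: v2 (circular at r2) = 4675.9 m/s, v_t2 = 3853.47 m/s
Step 6: dv2 = |4675.9 - 3853.47| = 822.43 m/s
Step 7: Total delta-v = 973.41 + 822.43 = 1795.8 m/s

1795.8


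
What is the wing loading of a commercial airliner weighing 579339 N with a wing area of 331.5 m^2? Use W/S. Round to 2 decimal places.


Step 1: Wing loading = W / S = 579339 / 331.5
Step 2: Wing loading = 1747.63 N/m^2

1747.63


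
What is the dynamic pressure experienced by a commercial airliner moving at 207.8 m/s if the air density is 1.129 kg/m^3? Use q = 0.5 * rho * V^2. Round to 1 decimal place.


Step 1: V^2 = 207.8^2 = 43180.84
Step 2: q = 0.5 * 1.129 * 43180.84
Step 3: q = 24375.6 Pa

24375.6


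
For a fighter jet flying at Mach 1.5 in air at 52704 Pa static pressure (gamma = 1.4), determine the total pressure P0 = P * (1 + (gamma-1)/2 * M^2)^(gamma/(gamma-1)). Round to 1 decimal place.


Step 1: (gamma-1)/2 * M^2 = 0.2 * 2.25 = 0.45
Step 2: 1 + 0.45 = 1.45
Step 3: Exponent gamma/(gamma-1) = 3.5
Step 4: P0 = 52704 * 1.45^3.5 = 193478.0 Pa

193478.0


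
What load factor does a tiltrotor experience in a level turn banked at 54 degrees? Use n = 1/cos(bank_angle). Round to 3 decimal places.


Step 1: Convert 54 degrees to radians = 0.942478
Step 2: cos(54 deg) = 0.587785
Step 3: n = 1 / 0.587785 = 1.701

1.701


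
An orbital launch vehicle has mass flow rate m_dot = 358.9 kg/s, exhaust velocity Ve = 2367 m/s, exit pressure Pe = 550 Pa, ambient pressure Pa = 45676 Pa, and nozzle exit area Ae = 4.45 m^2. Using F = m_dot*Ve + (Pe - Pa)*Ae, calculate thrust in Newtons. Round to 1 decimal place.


Step 1: Momentum thrust = m_dot * Ve = 358.9 * 2367 = 849516.3 N
Step 2: Pressure thrust = (Pe - Pa) * Ae = (550 - 45676) * 4.45 = -200810.70 N
Step 3: Total thrust F = 849516.3 + -200810.70 = 648705.6 N

648705.6


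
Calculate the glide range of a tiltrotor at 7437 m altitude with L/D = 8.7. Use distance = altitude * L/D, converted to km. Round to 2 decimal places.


Step 1: Glide distance = altitude * L/D = 7437 * 8.7 = 64701.9 m
Step 2: Convert to km: 64701.9 / 1000 = 64.70 km

64.70


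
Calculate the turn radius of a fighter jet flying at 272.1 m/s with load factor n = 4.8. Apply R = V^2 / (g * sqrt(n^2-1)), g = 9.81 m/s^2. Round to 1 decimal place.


Step 1: V^2 = 272.1^2 = 74038.41
Step 2: n^2 - 1 = 4.8^2 - 1 = 22.04
Step 3: sqrt(22.04) = 4.694678
Step 4: R = 74038.41 / (9.81 * 4.694678) = 1607.6 m

1607.6


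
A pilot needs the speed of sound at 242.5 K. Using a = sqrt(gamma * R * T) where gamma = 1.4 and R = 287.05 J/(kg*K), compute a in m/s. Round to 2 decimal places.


Step 1: gamma * R * T = 1.4 * 287.05 * 242.5 = 97453.475
Step 2: a = sqrt(97453.475) = 312.18 m/s

312.18


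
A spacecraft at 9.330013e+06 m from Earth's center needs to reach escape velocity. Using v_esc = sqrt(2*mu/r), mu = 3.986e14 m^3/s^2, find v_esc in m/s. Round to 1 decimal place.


Step 1: 2*mu/r = 2 * 3.986e14 / 9.330013e+06 = 85444682.6601
Step 2: v_esc = sqrt(85444682.6601) = 9243.6 m/s

9243.6


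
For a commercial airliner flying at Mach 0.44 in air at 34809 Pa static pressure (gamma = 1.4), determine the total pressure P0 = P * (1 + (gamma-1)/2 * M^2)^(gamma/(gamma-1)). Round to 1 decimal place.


Step 1: (gamma-1)/2 * M^2 = 0.2 * 0.1936 = 0.03872
Step 2: 1 + 0.03872 = 1.03872
Step 3: Exponent gamma/(gamma-1) = 3.5
Step 4: P0 = 34809 * 1.03872^3.5 = 39759.1 Pa

39759.1


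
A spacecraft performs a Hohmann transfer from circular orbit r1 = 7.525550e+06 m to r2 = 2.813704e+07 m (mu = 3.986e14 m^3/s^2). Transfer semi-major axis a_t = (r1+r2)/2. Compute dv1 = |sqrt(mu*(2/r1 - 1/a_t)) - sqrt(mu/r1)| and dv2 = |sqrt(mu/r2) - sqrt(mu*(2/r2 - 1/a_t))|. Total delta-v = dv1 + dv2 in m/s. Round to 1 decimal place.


Step 1: Transfer semi-major axis a_t = (7.525550e+06 + 2.813704e+07) / 2 = 1.783130e+07 m
Step 2: v1 (circular at r1) = sqrt(mu/r1) = 7277.79 m/s
Step 3: v_t1 = sqrt(mu*(2/r1 - 1/a_t)) = 9142.13 m/s
Step 4: dv1 = |9142.13 - 7277.79| = 1864.34 m/s
Step 5: v2 (circular at r2) = 3763.83 m/s, v_t2 = 2445.16 m/s
Step 6: dv2 = |3763.83 - 2445.16| = 1318.67 m/s
Step 7: Total delta-v = 1864.34 + 1318.67 = 3183.0 m/s

3183.0


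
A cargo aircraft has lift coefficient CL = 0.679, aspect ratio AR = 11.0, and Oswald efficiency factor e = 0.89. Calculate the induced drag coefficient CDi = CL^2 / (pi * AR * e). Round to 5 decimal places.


Step 1: CL^2 = 0.679^2 = 0.461041
Step 2: pi * AR * e = 3.14159 * 11.0 * 0.89 = 30.756192
Step 3: CDi = 0.461041 / 30.756192 = 0.01499

0.01499


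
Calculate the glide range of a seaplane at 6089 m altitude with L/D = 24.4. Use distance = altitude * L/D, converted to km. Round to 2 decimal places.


Step 1: Glide distance = altitude * L/D = 6089 * 24.4 = 148571.6 m
Step 2: Convert to km: 148571.6 / 1000 = 148.57 km

148.57


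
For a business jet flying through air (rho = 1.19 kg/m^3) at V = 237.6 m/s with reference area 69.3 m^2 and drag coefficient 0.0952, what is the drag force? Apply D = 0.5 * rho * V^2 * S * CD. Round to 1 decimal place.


Step 1: Dynamic pressure q = 0.5 * 1.19 * 237.6^2 = 33589.9872 Pa
Step 2: Drag D = q * S * CD = 33589.9872 * 69.3 * 0.0952
Step 3: D = 221605.2 N

221605.2


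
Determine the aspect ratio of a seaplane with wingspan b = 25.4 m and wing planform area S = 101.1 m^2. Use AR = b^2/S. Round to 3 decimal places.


Step 1: b^2 = 25.4^2 = 645.16
Step 2: AR = 645.16 / 101.1 = 6.381

6.381


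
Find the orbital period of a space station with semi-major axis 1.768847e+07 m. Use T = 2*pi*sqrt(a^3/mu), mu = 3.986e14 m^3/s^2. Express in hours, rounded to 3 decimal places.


Step 1: a^3 / mu = 5.534403e+21 / 3.986e14 = 1.388460e+07
Step 2: sqrt(1.388460e+07) = 3726.2051 s
Step 3: T = 2*pi * 3726.2051 = 23412.44 s
Step 4: T in hours = 23412.44 / 3600 = 6.503 hours

6.503


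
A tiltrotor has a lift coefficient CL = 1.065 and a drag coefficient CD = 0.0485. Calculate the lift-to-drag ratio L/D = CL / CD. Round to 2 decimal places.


Step 1: L/D = CL / CD = 1.065 / 0.0485
Step 2: L/D = 21.96

21.96


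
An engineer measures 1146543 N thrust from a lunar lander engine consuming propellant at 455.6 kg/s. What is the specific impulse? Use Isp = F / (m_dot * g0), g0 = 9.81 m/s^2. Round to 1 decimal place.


Step 1: m_dot * g0 = 455.6 * 9.81 = 4469.44
Step 2: Isp = 1146543 / 4469.44 = 256.5 s

256.5


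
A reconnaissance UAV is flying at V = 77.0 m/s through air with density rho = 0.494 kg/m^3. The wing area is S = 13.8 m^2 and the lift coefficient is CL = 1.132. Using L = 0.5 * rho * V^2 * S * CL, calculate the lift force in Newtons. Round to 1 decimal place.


Step 1: Calculate dynamic pressure q = 0.5 * 0.494 * 77.0^2 = 0.5 * 0.494 * 5929.0 = 1464.463 Pa
Step 2: Multiply by wing area and lift coefficient: L = 1464.463 * 13.8 * 1.132
Step 3: L = 20209.5894 * 1.132 = 22877.3 N

22877.3


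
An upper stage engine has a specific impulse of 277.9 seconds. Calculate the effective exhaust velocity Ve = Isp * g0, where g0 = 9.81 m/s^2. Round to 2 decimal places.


Step 1: Ve = Isp * g0 = 277.9 * 9.81
Step 2: Ve = 2726.20 m/s

2726.20


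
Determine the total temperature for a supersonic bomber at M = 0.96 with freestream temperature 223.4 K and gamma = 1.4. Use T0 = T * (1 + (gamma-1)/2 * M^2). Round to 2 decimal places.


Step 1: (gamma-1)/2 = 0.2
Step 2: M^2 = 0.9216
Step 3: 1 + 0.2 * 0.9216 = 1.18432
Step 4: T0 = 223.4 * 1.18432 = 264.58 K

264.58


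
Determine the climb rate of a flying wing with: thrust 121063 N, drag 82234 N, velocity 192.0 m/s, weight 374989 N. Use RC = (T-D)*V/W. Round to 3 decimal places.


Step 1: Excess thrust = T - D = 121063 - 82234 = 38829 N
Step 2: Excess power = 38829 * 192.0 = 7455168.0 W
Step 3: RC = 7455168.0 / 374989 = 19.881 m/s

19.881


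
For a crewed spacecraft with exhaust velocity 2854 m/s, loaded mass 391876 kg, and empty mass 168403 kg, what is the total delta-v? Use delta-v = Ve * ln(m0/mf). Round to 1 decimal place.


Step 1: Mass ratio m0/mf = 391876 / 168403 = 2.327013
Step 2: ln(2.327013) = 0.844586
Step 3: delta-v = 2854 * 0.844586 = 2410.4 m/s

2410.4


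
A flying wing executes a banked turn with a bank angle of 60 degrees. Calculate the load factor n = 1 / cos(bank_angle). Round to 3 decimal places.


Step 1: Convert 60 degrees to radians = 1.047198
Step 2: cos(60 deg) = 0.5
Step 3: n = 1 / 0.5 = 2.000

2.000


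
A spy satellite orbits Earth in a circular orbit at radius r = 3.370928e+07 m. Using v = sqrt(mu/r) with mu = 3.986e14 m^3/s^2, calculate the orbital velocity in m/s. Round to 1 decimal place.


Step 1: mu / r = 3.986e14 / 3.370928e+07 = 11824637.0139
Step 2: v = sqrt(11824637.0139) = 3438.7 m/s

3438.7


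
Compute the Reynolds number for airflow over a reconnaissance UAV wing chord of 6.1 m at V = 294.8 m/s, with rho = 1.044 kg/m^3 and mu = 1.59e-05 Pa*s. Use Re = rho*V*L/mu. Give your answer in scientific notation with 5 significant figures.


Step 1: Numerator = rho * V * L = 1.044 * 294.8 * 6.1 = 1877.40432
Step 2: Re = 1877.40432 / 1.59e-05
Step 3: Re = 1.1808e+08

1.1808e+08


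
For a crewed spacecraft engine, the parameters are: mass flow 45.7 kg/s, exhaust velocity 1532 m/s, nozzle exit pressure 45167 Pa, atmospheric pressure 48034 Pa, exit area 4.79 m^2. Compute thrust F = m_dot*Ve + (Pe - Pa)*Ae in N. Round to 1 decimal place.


Step 1: Momentum thrust = m_dot * Ve = 45.7 * 1532 = 70012.4 N
Step 2: Pressure thrust = (Pe - Pa) * Ae = (45167 - 48034) * 4.79 = -13732.93 N
Step 3: Total thrust F = 70012.4 + -13732.93 = 56279.5 N

56279.5


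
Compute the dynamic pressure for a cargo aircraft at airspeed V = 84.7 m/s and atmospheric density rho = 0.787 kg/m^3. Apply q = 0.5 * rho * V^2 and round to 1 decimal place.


Step 1: V^2 = 84.7^2 = 7174.09
Step 2: q = 0.5 * 0.787 * 7174.09
Step 3: q = 2823.0 Pa

2823.0


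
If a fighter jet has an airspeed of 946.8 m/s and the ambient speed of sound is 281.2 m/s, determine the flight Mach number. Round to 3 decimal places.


Step 1: M = V / a = 946.8 / 281.2
Step 2: M = 3.367

3.367


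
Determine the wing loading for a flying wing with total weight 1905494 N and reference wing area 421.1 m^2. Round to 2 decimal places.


Step 1: Wing loading = W / S = 1905494 / 421.1
Step 2: Wing loading = 4525.04 N/m^2

4525.04


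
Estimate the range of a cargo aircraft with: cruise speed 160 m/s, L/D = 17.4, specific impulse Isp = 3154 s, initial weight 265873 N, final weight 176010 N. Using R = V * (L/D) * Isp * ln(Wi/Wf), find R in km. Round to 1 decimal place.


Step 1: Coefficient = V * (L/D) * Isp = 160 * 17.4 * 3154 = 8780736.0 m
Step 2: Wi/Wf = 265873 / 176010 = 1.510556
Step 3: ln(1.510556) = 0.412478
Step 4: R = 8780736.0 * 0.412478 = 3621859.9 m = 3621.9 km

3621.9


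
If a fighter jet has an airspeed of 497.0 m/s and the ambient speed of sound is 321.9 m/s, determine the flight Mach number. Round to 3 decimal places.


Step 1: M = V / a = 497.0 / 321.9
Step 2: M = 1.544

1.544


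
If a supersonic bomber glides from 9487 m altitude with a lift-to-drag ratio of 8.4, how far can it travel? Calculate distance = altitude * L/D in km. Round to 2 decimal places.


Step 1: Glide distance = altitude * L/D = 9487 * 8.4 = 79690.8 m
Step 2: Convert to km: 79690.8 / 1000 = 79.69 km

79.69


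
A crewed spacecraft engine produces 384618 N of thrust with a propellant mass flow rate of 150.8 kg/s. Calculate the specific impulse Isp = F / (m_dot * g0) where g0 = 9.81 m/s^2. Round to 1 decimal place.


Step 1: m_dot * g0 = 150.8 * 9.81 = 1479.35
Step 2: Isp = 384618 / 1479.35 = 260.0 s

260.0


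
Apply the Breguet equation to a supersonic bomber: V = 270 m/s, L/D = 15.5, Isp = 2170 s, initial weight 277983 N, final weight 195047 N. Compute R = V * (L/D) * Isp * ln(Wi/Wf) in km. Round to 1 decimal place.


Step 1: Coefficient = V * (L/D) * Isp = 270 * 15.5 * 2170 = 9081450.0 m
Step 2: Wi/Wf = 277983 / 195047 = 1.42521
Step 3: ln(1.42521) = 0.354319
Step 4: R = 9081450.0 * 0.354319 = 3217734.0 m = 3217.7 km

3217.7


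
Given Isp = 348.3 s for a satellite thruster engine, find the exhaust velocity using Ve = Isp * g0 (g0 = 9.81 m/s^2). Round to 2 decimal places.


Step 1: Ve = Isp * g0 = 348.3 * 9.81
Step 2: Ve = 3416.82 m/s

3416.82


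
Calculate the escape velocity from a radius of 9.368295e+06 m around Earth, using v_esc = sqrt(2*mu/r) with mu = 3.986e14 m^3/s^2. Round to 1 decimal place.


Step 1: 2*mu/r = 2 * 3.986e14 / 9.368295e+06 = 85095526.9876
Step 2: v_esc = sqrt(85095526.9876) = 9224.7 m/s

9224.7


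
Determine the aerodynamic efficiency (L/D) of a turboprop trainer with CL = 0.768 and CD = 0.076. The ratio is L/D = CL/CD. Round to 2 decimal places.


Step 1: L/D = CL / CD = 0.768 / 0.076
Step 2: L/D = 10.11

10.11


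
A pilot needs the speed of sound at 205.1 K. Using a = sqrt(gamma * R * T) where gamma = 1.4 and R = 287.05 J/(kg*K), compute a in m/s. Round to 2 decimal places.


Step 1: gamma * R * T = 1.4 * 287.05 * 205.1 = 82423.537
Step 2: a = sqrt(82423.537) = 287.09 m/s

287.09


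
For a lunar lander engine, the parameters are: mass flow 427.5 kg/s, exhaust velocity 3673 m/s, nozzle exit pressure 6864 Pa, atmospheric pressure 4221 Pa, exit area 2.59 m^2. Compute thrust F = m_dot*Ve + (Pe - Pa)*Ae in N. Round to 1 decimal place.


Step 1: Momentum thrust = m_dot * Ve = 427.5 * 3673 = 1570207.5 N
Step 2: Pressure thrust = (Pe - Pa) * Ae = (6864 - 4221) * 2.59 = 6845.37 N
Step 3: Total thrust F = 1570207.5 + 6845.37 = 1577052.9 N

1577052.9


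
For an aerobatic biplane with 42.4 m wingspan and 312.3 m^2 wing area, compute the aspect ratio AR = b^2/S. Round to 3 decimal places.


Step 1: b^2 = 42.4^2 = 1797.76
Step 2: AR = 1797.76 / 312.3 = 5.757

5.757


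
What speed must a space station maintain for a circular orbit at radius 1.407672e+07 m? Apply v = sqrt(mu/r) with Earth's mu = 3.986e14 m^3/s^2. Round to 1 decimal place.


Step 1: mu / r = 3.986e14 / 1.407672e+07 = 28316255.4913
Step 2: v = sqrt(28316255.4913) = 5321.3 m/s

5321.3


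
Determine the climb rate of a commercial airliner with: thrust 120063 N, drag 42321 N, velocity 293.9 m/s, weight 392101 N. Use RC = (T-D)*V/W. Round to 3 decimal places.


Step 1: Excess thrust = T - D = 120063 - 42321 = 77742 N
Step 2: Excess power = 77742 * 293.9 = 22848373.8 W
Step 3: RC = 22848373.8 / 392101 = 58.272 m/s

58.272


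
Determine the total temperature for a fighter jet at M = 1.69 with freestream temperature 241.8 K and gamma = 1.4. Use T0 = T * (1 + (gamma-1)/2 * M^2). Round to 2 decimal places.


Step 1: (gamma-1)/2 = 0.2
Step 2: M^2 = 2.8561
Step 3: 1 + 0.2 * 2.8561 = 1.57122
Step 4: T0 = 241.8 * 1.57122 = 379.92 K

379.92


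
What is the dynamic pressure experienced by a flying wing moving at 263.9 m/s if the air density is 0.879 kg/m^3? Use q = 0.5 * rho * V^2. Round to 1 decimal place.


Step 1: V^2 = 263.9^2 = 69643.21
Step 2: q = 0.5 * 0.879 * 69643.21
Step 3: q = 30608.2 Pa

30608.2


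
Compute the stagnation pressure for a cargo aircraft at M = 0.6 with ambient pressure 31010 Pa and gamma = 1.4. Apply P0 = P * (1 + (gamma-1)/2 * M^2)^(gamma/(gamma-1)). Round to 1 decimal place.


Step 1: (gamma-1)/2 * M^2 = 0.2 * 0.36 = 0.072
Step 2: 1 + 0.072 = 1.072
Step 3: Exponent gamma/(gamma-1) = 3.5
Step 4: P0 = 31010 * 1.072^3.5 = 39553.4 Pa

39553.4


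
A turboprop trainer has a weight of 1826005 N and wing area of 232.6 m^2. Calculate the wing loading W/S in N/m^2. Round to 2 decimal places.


Step 1: Wing loading = W / S = 1826005 / 232.6
Step 2: Wing loading = 7850.41 N/m^2

7850.41


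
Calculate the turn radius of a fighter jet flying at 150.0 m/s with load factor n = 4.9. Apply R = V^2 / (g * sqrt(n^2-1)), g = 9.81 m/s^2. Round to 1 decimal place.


Step 1: V^2 = 150.0^2 = 22500.0
Step 2: n^2 - 1 = 4.9^2 - 1 = 23.01
Step 3: sqrt(23.01) = 4.796874
Step 4: R = 22500.0 / (9.81 * 4.796874) = 478.1 m

478.1


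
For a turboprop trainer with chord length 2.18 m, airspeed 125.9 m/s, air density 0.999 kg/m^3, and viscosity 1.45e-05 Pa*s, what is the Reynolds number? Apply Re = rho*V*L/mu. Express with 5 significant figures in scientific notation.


Step 1: Numerator = rho * V * L = 0.999 * 125.9 * 2.18 = 274.187538
Step 2: Re = 274.187538 / 1.45e-05
Step 3: Re = 1.8909e+07

1.8909e+07


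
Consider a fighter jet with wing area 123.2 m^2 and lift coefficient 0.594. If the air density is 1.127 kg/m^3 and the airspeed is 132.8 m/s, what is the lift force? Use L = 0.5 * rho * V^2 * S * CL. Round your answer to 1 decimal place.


Step 1: Calculate dynamic pressure q = 0.5 * 1.127 * 132.8^2 = 0.5 * 1.127 * 17635.84 = 9937.7958 Pa
Step 2: Multiply by wing area and lift coefficient: L = 9937.7958 * 123.2 * 0.594
Step 3: L = 1224336.4475 * 0.594 = 727255.8 N

727255.8


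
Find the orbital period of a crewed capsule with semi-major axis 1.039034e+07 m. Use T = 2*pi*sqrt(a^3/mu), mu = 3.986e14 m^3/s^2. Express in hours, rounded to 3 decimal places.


Step 1: a^3 / mu = 1.121732e+21 / 3.986e14 = 2.814181e+06
Step 2: sqrt(2.814181e+06) = 1677.552 s
Step 3: T = 2*pi * 1677.552 = 10540.37 s
Step 4: T in hours = 10540.37 / 3600 = 2.928 hours

2.928


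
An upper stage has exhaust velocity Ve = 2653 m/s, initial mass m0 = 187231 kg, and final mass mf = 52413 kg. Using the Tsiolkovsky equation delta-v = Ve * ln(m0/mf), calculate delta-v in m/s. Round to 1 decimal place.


Step 1: Mass ratio m0/mf = 187231 / 52413 = 3.572224
Step 2: ln(3.572224) = 1.273188
Step 3: delta-v = 2653 * 1.273188 = 3377.8 m/s

3377.8


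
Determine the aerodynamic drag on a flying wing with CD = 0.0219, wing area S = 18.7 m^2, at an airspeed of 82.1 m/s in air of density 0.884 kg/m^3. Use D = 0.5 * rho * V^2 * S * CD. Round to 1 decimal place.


Step 1: Dynamic pressure q = 0.5 * 0.884 * 82.1^2 = 2979.2612 Pa
Step 2: Drag D = q * S * CD = 2979.2612 * 18.7 * 0.0219
Step 3: D = 1220.1 N

1220.1


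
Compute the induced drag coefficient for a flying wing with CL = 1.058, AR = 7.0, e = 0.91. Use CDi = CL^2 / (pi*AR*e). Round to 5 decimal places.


Step 1: CL^2 = 1.058^2 = 1.119364
Step 2: pi * AR * e = 3.14159 * 7.0 * 0.91 = 20.011945
Step 3: CDi = 1.119364 / 20.011945 = 0.05593

0.05593


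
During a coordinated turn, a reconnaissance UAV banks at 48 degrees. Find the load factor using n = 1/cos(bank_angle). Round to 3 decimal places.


Step 1: Convert 48 degrees to radians = 0.837758
Step 2: cos(48 deg) = 0.669131
Step 3: n = 1 / 0.669131 = 1.494

1.494


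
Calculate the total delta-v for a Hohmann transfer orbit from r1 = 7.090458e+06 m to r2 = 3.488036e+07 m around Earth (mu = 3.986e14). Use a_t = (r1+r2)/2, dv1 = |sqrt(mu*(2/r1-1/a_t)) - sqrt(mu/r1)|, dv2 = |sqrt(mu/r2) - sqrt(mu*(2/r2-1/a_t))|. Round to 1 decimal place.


Step 1: Transfer semi-major axis a_t = (7.090458e+06 + 3.488036e+07) / 2 = 2.098541e+07 m
Step 2: v1 (circular at r1) = sqrt(mu/r1) = 7497.76 m/s
Step 3: v_t1 = sqrt(mu*(2/r1 - 1/a_t)) = 9666.37 m/s
Step 4: dv1 = |9666.37 - 7497.76| = 2168.61 m/s
Step 5: v2 (circular at r2) = 3380.48 m/s, v_t2 = 1964.97 m/s
Step 6: dv2 = |3380.48 - 1964.97| = 1415.51 m/s
Step 7: Total delta-v = 2168.61 + 1415.51 = 3584.1 m/s

3584.1


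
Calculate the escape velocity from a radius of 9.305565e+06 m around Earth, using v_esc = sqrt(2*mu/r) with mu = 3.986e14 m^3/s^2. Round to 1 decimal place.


Step 1: 2*mu/r = 2 * 3.986e14 / 9.305565e+06 = 85669166.7835
Step 2: v_esc = sqrt(85669166.7835) = 9255.8 m/s

9255.8


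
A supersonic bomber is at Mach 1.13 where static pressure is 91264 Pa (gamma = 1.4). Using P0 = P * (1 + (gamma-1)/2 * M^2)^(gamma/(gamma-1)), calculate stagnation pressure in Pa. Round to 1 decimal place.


Step 1: (gamma-1)/2 * M^2 = 0.2 * 1.2769 = 0.25538
Step 2: 1 + 0.25538 = 1.25538
Step 3: Exponent gamma/(gamma-1) = 3.5
Step 4: P0 = 91264 * 1.25538^3.5 = 202307.8 Pa

202307.8


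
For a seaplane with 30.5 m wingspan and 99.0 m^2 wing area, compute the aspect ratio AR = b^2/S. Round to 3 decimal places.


Step 1: b^2 = 30.5^2 = 930.25
Step 2: AR = 930.25 / 99.0 = 9.396

9.396


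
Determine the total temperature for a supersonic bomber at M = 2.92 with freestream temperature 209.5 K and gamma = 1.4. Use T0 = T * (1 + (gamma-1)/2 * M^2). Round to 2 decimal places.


Step 1: (gamma-1)/2 = 0.2
Step 2: M^2 = 8.5264
Step 3: 1 + 0.2 * 8.5264 = 2.70528
Step 4: T0 = 209.5 * 2.70528 = 566.76 K

566.76


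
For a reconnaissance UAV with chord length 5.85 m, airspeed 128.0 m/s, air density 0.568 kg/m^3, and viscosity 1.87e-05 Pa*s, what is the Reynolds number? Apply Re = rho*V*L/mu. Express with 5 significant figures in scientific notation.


Step 1: Numerator = rho * V * L = 0.568 * 128.0 * 5.85 = 425.3184
Step 2: Re = 425.3184 / 1.87e-05
Step 3: Re = 2.2744e+07

2.2744e+07


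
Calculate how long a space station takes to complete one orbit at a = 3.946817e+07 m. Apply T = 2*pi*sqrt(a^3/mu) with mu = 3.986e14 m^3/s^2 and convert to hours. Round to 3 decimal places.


Step 1: a^3 / mu = 6.148101e+22 / 3.986e14 = 1.542424e+08
Step 2: sqrt(1.542424e+08) = 12419.435 s
Step 3: T = 2*pi * 12419.435 = 78033.61 s
Step 4: T in hours = 78033.61 / 3600 = 21.676 hours

21.676


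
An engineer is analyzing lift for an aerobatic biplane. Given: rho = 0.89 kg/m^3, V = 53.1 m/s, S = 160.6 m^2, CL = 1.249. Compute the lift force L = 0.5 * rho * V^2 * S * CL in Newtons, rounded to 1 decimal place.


Step 1: Calculate dynamic pressure q = 0.5 * 0.89 * 53.1^2 = 0.5 * 0.89 * 2819.61 = 1254.7265 Pa
Step 2: Multiply by wing area and lift coefficient: L = 1254.7265 * 160.6 * 1.249
Step 3: L = 201509.0679 * 1.249 = 251684.8 N

251684.8


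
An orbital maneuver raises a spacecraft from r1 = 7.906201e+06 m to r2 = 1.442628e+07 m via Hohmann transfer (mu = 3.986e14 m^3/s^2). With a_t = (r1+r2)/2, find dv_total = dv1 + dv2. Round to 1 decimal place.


Step 1: Transfer semi-major axis a_t = (7.906201e+06 + 1.442628e+07) / 2 = 1.116624e+07 m
Step 2: v1 (circular at r1) = sqrt(mu/r1) = 7100.43 m/s
Step 3: v_t1 = sqrt(mu*(2/r1 - 1/a_t)) = 8070.65 m/s
Step 4: dv1 = |8070.65 - 7100.43| = 970.22 m/s
Step 5: v2 (circular at r2) = 5256.44 m/s, v_t2 = 4423.05 m/s
Step 6: dv2 = |5256.44 - 4423.05| = 833.39 m/s
Step 7: Total delta-v = 970.22 + 833.39 = 1803.6 m/s

1803.6


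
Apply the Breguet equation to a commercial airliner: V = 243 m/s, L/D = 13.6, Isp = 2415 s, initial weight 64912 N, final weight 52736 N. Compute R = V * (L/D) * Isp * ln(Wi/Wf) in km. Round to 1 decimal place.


Step 1: Coefficient = V * (L/D) * Isp = 243 * 13.6 * 2415 = 7981092.0 m
Step 2: Wi/Wf = 64912 / 52736 = 1.230886
Step 3: ln(1.230886) = 0.207734
Step 4: R = 7981092.0 * 0.207734 = 1657945.5 m = 1657.9 km

1657.9


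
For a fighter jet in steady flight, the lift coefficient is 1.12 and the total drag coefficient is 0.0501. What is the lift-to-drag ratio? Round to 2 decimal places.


Step 1: L/D = CL / CD = 1.12 / 0.0501
Step 2: L/D = 22.36

22.36


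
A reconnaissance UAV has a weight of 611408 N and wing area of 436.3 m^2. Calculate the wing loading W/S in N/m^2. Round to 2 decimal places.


Step 1: Wing loading = W / S = 611408 / 436.3
Step 2: Wing loading = 1401.35 N/m^2

1401.35


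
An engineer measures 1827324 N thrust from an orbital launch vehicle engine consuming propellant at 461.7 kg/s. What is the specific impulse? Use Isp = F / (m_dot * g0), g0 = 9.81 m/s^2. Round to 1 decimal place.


Step 1: m_dot * g0 = 461.7 * 9.81 = 4529.28
Step 2: Isp = 1827324 / 4529.28 = 403.4 s

403.4


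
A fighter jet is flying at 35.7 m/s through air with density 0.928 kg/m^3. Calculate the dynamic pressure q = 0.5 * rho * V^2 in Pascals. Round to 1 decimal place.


Step 1: V^2 = 35.7^2 = 1274.49
Step 2: q = 0.5 * 0.928 * 1274.49
Step 3: q = 591.4 Pa

591.4


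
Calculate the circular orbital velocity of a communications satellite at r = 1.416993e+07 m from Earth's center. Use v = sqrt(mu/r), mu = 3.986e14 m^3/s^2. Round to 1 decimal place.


Step 1: mu / r = 3.986e14 / 1.416993e+07 = 28129990.7621
Step 2: v = sqrt(28129990.7621) = 5303.8 m/s

5303.8


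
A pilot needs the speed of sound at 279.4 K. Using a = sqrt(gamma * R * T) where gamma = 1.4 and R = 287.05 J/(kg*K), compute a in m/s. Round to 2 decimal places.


Step 1: gamma * R * T = 1.4 * 287.05 * 279.4 = 112282.478
Step 2: a = sqrt(112282.478) = 335.09 m/s

335.09


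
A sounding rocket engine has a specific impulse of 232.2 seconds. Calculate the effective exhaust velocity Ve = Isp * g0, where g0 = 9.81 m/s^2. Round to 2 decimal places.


Step 1: Ve = Isp * g0 = 232.2 * 9.81
Step 2: Ve = 2277.88 m/s

2277.88


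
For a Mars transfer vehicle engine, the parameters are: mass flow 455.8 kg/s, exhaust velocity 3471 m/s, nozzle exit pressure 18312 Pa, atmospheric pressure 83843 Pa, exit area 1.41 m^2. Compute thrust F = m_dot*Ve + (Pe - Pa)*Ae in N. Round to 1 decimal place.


Step 1: Momentum thrust = m_dot * Ve = 455.8 * 3471 = 1582081.8 N
Step 2: Pressure thrust = (Pe - Pa) * Ae = (18312 - 83843) * 1.41 = -92398.71 N
Step 3: Total thrust F = 1582081.8 + -92398.71 = 1489683.1 N

1489683.1
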